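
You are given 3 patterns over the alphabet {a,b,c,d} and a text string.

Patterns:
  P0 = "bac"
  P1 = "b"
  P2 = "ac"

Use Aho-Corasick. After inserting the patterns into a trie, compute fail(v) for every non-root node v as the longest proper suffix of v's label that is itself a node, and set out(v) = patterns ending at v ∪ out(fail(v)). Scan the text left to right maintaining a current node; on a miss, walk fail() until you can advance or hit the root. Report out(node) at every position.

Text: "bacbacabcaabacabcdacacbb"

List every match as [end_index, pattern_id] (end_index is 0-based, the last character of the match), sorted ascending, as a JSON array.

Build:
Trie nodes:
  0='ε' goto a→4 b→1
  1='b' goto a→2  ←P1
  2='ba' goto c→3
  3='bac' goto ·  ←P0
  4='a' goto c→5
  5='ac' goto ·  ←P2

BFS fail/out derivation:
  n1('b'): parent n0 fail=0; on 'b' 0 → fail=0;  out {1}∪∅={1}
  n4('a'): parent n0 fail=0; on 'a' 0 → fail=0;  out ∅∪∅=∅
  n2('ba'): parent n1 fail=0; on 'a' 0 → fail=4;  out ∅∪∅=∅
  n5('ac'): parent n4 fail=0; on 'c' 0 → fail=0;  out {2}∪∅={2}
  n3('bac'): parent n2 fail=4; on 'c' 4 → fail=5;  out {0}∪{2}={0,2}

Scan:
pos 0 'b': at 1  ** P1@[0:0]
pos 1 'a': at 2
pos 2 'c': at 3  ** P0@[0:2],P2@[1:2]
pos 3 'b': at 1 ·f  ** P1@[3:3]
pos 4 'a': at 2
pos 5 'c': at 3  ** P0@[3:5],P2@[4:5]
pos 6 'a': at 4 ·f
pos 7 'b': at 1 ·f  ** P1@[7:7]
pos 8 'c': at 0 ·f
pos 9 'a': at 4
pos 10 'a': at 4 ·f
pos 11 'b': at 1 ·f  ** P1@[11:11]
pos 12 'a': at 2
pos 13 'c': at 3  ** P0@[11:13],P2@[12:13]
pos 14 'a': at 4 ·f
pos 15 'b': at 1 ·f  ** P1@[15:15]
pos 16 'c': at 0 ·f
pos 17 'd': at 0
pos 18 'a': at 4
pos 19 'c': at 5  ** P2@[18:19]
pos 20 'a': at 4 ·f
pos 21 'c': at 5  ** P2@[20:21]
pos 22 'b': at 1 ·f  ** P1@[22:22]
pos 23 'b': at 1 ·f  ** P1@[23:23]

Result: [[0,1],[2,0],[2,2],[3,1],[5,0],[5,2],[7,1],[11,1],[13,0],[13,2],[15,1],[19,2],[21,2],[22,1],[23,1]]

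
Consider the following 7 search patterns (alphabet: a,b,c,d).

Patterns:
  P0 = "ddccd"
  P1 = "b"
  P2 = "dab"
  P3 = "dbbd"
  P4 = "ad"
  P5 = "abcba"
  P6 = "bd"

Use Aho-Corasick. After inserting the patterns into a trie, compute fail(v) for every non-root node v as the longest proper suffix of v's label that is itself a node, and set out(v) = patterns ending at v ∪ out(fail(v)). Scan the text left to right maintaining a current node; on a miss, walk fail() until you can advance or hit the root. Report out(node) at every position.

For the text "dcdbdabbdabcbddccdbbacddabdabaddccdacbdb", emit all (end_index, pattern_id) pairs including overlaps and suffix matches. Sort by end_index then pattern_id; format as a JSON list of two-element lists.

Construct AC machine:
Trie (insert patterns):
  n0 'ε': a→12 b→6 d→1
  n1 'd': a→7 b→9 d→2
  n2 'dd': c→3
  n3 'ddc': c→4
  n4 'ddcc': d→5
  n5 'ddccd': ·  ←P0
  n6 'b': d→18  ←P1
  n7 'da': b→8
  n8 'dab': ·  ←P2
  n9 'db': b→10
  n10 'dbb': d→11
  n11 'dbbd': ·  ←P3
  n12 'a': b→14 d→13
  n13 'ad': ·  ←P4
  n14 'ab': c→15
  n15 'abc': b→16
  n16 'abcb': a→17
  n17 'abcba': ·  ←P5
  n18 'bd': ·  ←P6

BFS fail/out derivation:
  n1('d'): parent n0 fail=0; on 'd' 0 → fail=0;  out ∅∪∅=∅
  n6('b'): parent n0 fail=0; on 'b' 0 → fail=0;  out {1}∪∅={1}
  n12('a'): parent n0 fail=0; on 'a' 0 → fail=0;  out ∅∪∅=∅
  n2('dd'): parent n1 fail=0; on 'd' 0 → fail=1;  out ∅∪∅=∅
  n7('da'): parent n1 fail=0; on 'a' 0 → fail=12;  out ∅∪∅=∅
  n9('db'): parent n1 fail=0; on 'b' 0 → fail=6;  out ∅∪{1}={1}
  n13('ad'): parent n12 fail=0; on 'd' 0 → fail=1;  out {4}∪∅={4}
  n14('ab'): parent n12 fail=0; on 'b' 0 → fail=6;  out ∅∪{1}={1}
  n18('bd'): parent n6 fail=0; on 'd' 0 → fail=1;  out {6}∪∅={6}
  n3('ddc'): parent n2 fail=1; on 'c' 1→0 → fail=0;  out ∅∪∅=∅
  n8('dab'): parent n7 fail=12; on 'b' 12 → fail=14;  out {2}∪{1}={1,2}
  n10('dbb'): parent n9 fail=6; on 'b' 6→0 → fail=6;  out ∅∪{1}={1}
  n15('abc'): parent n14 fail=6; on 'c' 6→0 → fail=0;  out ∅∪∅=∅
  n4('ddcc'): parent n3 fail=0; on 'c' 0 → fail=0;  out ∅∪∅=∅
  n11('dbbd'): parent n10 fail=6; on 'd' 6 → fail=18;  out {3}∪{6}={3,6}
  n16('abcb'): parent n15 fail=0; on 'b' 0 → fail=6;  out ∅∪{1}={1}
  n5('ddccd'): parent n4 fail=0; on 'd' 0 → fail=1;  out {0}∪∅={0}
  n17('abcba'): parent n16 fail=6; on 'a' 6→0 → fail=12;  out {5}∪∅={5}

Text stream:
pos 0 'd': at 1
pos 1 'c': at 0 ·f
pos 2 'd': at 1
pos 3 'b': at 9  emit P1@[3:3]
pos 4 'd': at 18 ·f  emit P6@[3:4]
pos 5 'a': at 7 ·f
pos 6 'b': at 8  emit P1@[6:6],P2@[4:6]
pos 7 'b': at 6 ·f  emit P1@[7:7]
pos 8 'd': at 18  emit P6@[7:8]
pos 9 'a': at 7 ·f
pos 10 'b': at 8  emit P1@[10:10],P2@[8:10]
pos 11 'c': at 15 ·f
pos 12 'b': at 16  emit P1@[12:12]
pos 13 'd': at 18 ·f  emit P6@[12:13]
pos 14 'd': at 2 ·f
pos 15 'c': at 3
pos 16 'c': at 4
pos 17 'd': at 5  emit P0@[13:17]
pos 18 'b': at 9 ·f  emit P1@[18:18]
pos 19 'b': at 10  emit P1@[19:19]
pos 20 'a': at 12 ·f
pos 21 'c': at 0 ·f
pos 22 'd': at 1
pos 23 'd': at 2
pos 24 'a': at 7 ·f
pos 25 'b': at 8  emit P1@[25:25],P2@[23:25]
pos 26 'd': at 18 ·f  emit P6@[25:26]
pos 27 'a': at 7 ·f
pos 28 'b': at 8  emit P1@[28:28],P2@[26:28]
pos 29 'a': at 12 ·f
pos 30 'd': at 13  emit P4@[29:30]
pos 31 'd': at 2 ·f
pos 32 'c': at 3
pos 33 'c': at 4
pos 34 'd': at 5  emit P0@[30:34]
pos 35 'a': at 7 ·f
pos 36 'c': at 0 ·f
pos 37 'b': at 6  emit P1@[37:37]
pos 38 'd': at 18  emit P6@[37:38]
pos 39 'b': at 9 ·f  emit P1@[39:39]

Result: [[3,1],[4,6],[6,1],[6,2],[7,1],[8,6],[10,1],[10,2],[12,1],[13,6],[17,0],[18,1],[19,1],[25,1],[25,2],[26,6],[28,1],[28,2],[30,4],[34,0],[37,1],[38,6],[39,1]]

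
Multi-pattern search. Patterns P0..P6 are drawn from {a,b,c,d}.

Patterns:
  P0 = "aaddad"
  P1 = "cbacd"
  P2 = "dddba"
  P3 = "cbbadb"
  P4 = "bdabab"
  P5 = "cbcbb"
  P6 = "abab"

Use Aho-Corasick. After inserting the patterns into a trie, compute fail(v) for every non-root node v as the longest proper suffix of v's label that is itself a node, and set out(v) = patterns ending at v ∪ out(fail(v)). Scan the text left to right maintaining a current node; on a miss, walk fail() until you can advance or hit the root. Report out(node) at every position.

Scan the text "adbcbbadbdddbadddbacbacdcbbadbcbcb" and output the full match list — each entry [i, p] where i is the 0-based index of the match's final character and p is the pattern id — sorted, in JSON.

Build:
Trie (insert patterns):
  n0 'ε': a→1 b→21 c→7 d→12
  n1 'a': a→2 b→30
  n2 'aa': d→3
  n3 'aad': d→4
  n4 'aadd': a→5
  n5 'aadda': d→6
  n6 'aaddad': ·  [P0 ends]
  n7 'c': b→8
  n8 'cb': a→9 b→17 c→27
  n9 'cba': c→10
  n10 'cbac': d→11
  n11 'cbacd': ·  [P1 ends]
  n12 'd': d→13
  n13 'dd': d→14
  n14 'ddd': b→15
  n15 'dddb': a→16
  n16 'dddba': ·  [P2 ends]
  n17 'cbb': a→18
  n18 'cbba': d→19
  n19 'cbbad': b→20
  n20 'cbbadb': ·  [P3 ends]
  n21 'b': d→22
  n22 'bd': a→23
  n23 'bda': b→24
  n24 'bdab': a→25
  n25 'bdaba': b→26
  n26 'bdabab': ·  [P4 ends]
  n27 'cbc': b→28
  n28 'cbcb': b→29
  n29 'cbcbb': ·  [P5 ends]
  n30 'ab': a→31
  n31 'aba': b→32
  n32 'abab': ·  [P6 ends]

BFS fail/out derivation:
  fail(1) 'a': from fail(0)=0 chase 'a': 0 ⇒ 0;  out=∅∪out(0)=∅
  fail(7) 'c': from fail(0)=0 chase 'c': 0 ⇒ 0;  out=∅∪out(0)=∅
  fail(12) 'd': from fail(0)=0 chase 'd': 0 ⇒ 0;  out=∅∪out(0)=∅
  fail(21) 'b': from fail(0)=0 chase 'b': 0 ⇒ 0;  out=∅∪out(0)=∅
  fail(2) 'aa': from fail(1)=0 chase 'a': 0 ⇒ 1;  out=∅∪out(1)=∅
  fail(8) 'cb': from fail(7)=0 chase 'b': 0 ⇒ 21;  out=∅∪out(21)=∅
  fail(13) 'dd': from fail(12)=0 chase 'd': 0 ⇒ 12;  out=∅∪out(12)=∅
  fail(22) 'bd': from fail(21)=0 chase 'd': 0 ⇒ 12;  out=∅∪out(12)=∅
  fail(30) 'ab': from fail(1)=0 chase 'b': 0 ⇒ 21;  out=∅∪out(21)=∅
  fail(3) 'aad': from fail(2)=1 chase 'd': 1→0 ⇒ 12;  out=∅∪out(12)=∅
  fail(9) 'cba': from fail(8)=21 chase 'a': 21→0 ⇒ 1;  out=∅∪out(1)=∅
  fail(14) 'ddd': from fail(13)=12 chase 'd': 12 ⇒ 13;  out=∅∪out(13)=∅
  fail(17) 'cbb': from fail(8)=21 chase 'b': 21→0 ⇒ 21;  out=∅∪out(21)=∅
  fail(23) 'bda': from fail(22)=12 chase 'a': 12→0 ⇒ 1;  out=∅∪out(1)=∅
  fail(27) 'cbc': from fail(8)=21 chase 'c': 21→0 ⇒ 7;  out=∅∪out(7)=∅
  fail(31) 'aba': from fail(30)=21 chase 'a': 21→0 ⇒ 1;  out=∅∪out(1)=∅
  fail(4) 'aadd': from fail(3)=12 chase 'd': 12 ⇒ 13;  out=∅∪out(13)=∅
  fail(10) 'cbac': from fail(9)=1 chase 'c': 1→0 ⇒ 7;  out=∅∪out(7)=∅
  fail(15) 'dddb': from fail(14)=13 chase 'b': 13→12→0 ⇒ 21;  out=∅∪out(21)=∅
  fail(18) 'cbba': from fail(17)=21 chase 'a': 21→0 ⇒ 1;  out=∅∪out(1)=∅
  fail(24) 'bdab': from fail(23)=1 chase 'b': 1 ⇒ 30;  out=∅∪out(30)=∅
  fail(28) 'cbcb': from fail(27)=7 chase 'b': 7 ⇒ 8;  out=∅∪out(8)=∅
  fail(32) 'abab': from fail(31)=1 chase 'b': 1 ⇒ 30;  out={6}∪out(30)={6}
  fail(5) 'aadda': from fail(4)=13 chase 'a': 13→12→0 ⇒ 1;  out=∅∪out(1)=∅
  fail(11) 'cbacd': from fail(10)=7 chase 'd': 7→0 ⇒ 12;  out={1}∪out(12)={1}
  fail(16) 'dddba': from fail(15)=21 chase 'a': 21→0 ⇒ 1;  out={2}∪out(1)={2}
  fail(19) 'cbbad': from fail(18)=1 chase 'd': 1→0 ⇒ 12;  out=∅∪out(12)=∅
  fail(25) 'bdaba': from fail(24)=30 chase 'a': 30 ⇒ 31;  out=∅∪out(31)=∅
  fail(29) 'cbcbb': from fail(28)=8 chase 'b': 8 ⇒ 17;  out={5}∪out(17)={5}
  fail(6) 'aaddad': from fail(5)=1 chase 'd': 1→0 ⇒ 12;  out={0}∪out(12)={0}
  fail(20) 'cbbadb': from fail(19)=12 chase 'b': 12→0 ⇒ 21;  out={3}∪out(21)={3}
  fail(26) 'bdabab': from fail(25)=31 chase 'b': 31 ⇒ 32;  out={4}∪out(32)={4,6}

Run:
[0] read 'a'  n0⇒n1
[1] read 'd'  n1⇒n12 ·f
[2] read 'b'  n12⇒n21 ·f
[3] read 'c'  n21⇒n7 ·f
[4] read 'b'  n7⇒n8
[5] read 'b'  n8⇒n17
[6] read 'a'  n17⇒n18
[7] read 'd'  n18⇒n19
[8] read 'b'  n19⇒n20  ** P3@[3:8]
[9] read 'd'  n20⇒n22 ·f
[10] read 'd'  n22⇒n13 ·f
[11] read 'd'  n13⇒n14
[12] read 'b'  n14⇒n15
[13] read 'a'  n15⇒n16  ** P2@[9:13]
[14] read 'd'  n16⇒n12 ·f
[15] read 'd'  n12⇒n13
[16] read 'd'  n13⇒n14
[17] read 'b'  n14⇒n15
[18] read 'a'  n15⇒n16  ** P2@[14:18]
[19] read 'c'  n16⇒n7 ·f
[20] read 'b'  n7⇒n8
[21] read 'a'  n8⇒n9
[22] read 'c'  n9⇒n10
[23] read 'd'  n10⇒n11  ** P1@[19:23]
[24] read 'c'  n11⇒n7 ·f
[25] read 'b'  n7⇒n8
[26] read 'b'  n8⇒n17
[27] read 'a'  n17⇒n18
[28] read 'd'  n18⇒n19
[29] read 'b'  n19⇒n20  ** P3@[24:29]
[30] read 'c'  n20⇒n7 ·f
[31] read 'b'  n7⇒n8
[32] read 'c'  n8⇒n27
[33] read 'b'  n27⇒n28

Result: [[8,3],[13,2],[18,2],[23,1],[29,3]]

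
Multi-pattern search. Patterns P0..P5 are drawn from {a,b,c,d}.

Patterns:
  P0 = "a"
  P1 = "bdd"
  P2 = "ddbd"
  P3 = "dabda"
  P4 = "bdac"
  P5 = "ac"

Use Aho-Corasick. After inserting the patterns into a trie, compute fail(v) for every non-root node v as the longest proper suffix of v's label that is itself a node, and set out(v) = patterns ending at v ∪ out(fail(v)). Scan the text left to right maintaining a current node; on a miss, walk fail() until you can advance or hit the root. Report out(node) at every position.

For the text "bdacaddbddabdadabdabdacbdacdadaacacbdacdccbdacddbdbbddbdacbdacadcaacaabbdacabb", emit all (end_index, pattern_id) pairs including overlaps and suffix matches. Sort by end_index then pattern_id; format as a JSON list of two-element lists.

Construct AC machine:
Trie nodes:
  n0 'ε': a→1 b→2 d→5
  n1 'a': c→15  [P0 ends]
  n2 'b': d→3
  n3 'bd': a→13 d→4
  n4 'bdd': ·  [P1 ends]
  n5 'd': a→9 d→6
  n6 'dd': b→7
  n7 'ddb': d→8
  n8 'ddbd': ·  [P2 ends]
  n9 'da': b→10
  n10 'dab': d→11
  n11 'dabd': a→12
  n12 'dabda': ·  [P3 ends]
  n13 'bda': c→14
  n14 'bdac': ·  [P4 ends]
  n15 'ac': ·  [P5 ends]

BFS fail/out derivation:
  fail(1) 'a': from fail(0)=0 chase 'a': 0 ⇒ 0;  out={0}∪out(0)={0}
  fail(2) 'b': from fail(0)=0 chase 'b': 0 ⇒ 0;  out=∅∪out(0)=∅
  fail(5) 'd': from fail(0)=0 chase 'd': 0 ⇒ 0;  out=∅∪out(0)=∅
  fail(3) 'bd': from fail(2)=0 chase 'd': 0 ⇒ 5;  out=∅∪out(5)=∅
  fail(6) 'dd': from fail(5)=0 chase 'd': 0 ⇒ 5;  out=∅∪out(5)=∅
  fail(9) 'da': from fail(5)=0 chase 'a': 0 ⇒ 1;  out=∅∪out(1)={0}
  fail(15) 'ac': from fail(1)=0 chase 'c': 0 ⇒ 0;  out={5}∪out(0)={5}
  fail(4) 'bdd': from fail(3)=5 chase 'd': 5 ⇒ 6;  out={1}∪out(6)={1}
  fail(7) 'ddb': from fail(6)=5 chase 'b': 5→0 ⇒ 2;  out=∅∪out(2)=∅
  fail(10) 'dab': from fail(9)=1 chase 'b': 1→0 ⇒ 2;  out=∅∪out(2)=∅
  fail(13) 'bda': from fail(3)=5 chase 'a': 5 ⇒ 9;  out=∅∪out(9)={0}
  fail(8) 'ddbd': from fail(7)=2 chase 'd': 2 ⇒ 3;  out={2}∪out(3)={2}
  fail(11) 'dabd': from fail(10)=2 chase 'd': 2 ⇒ 3;  out=∅∪out(3)=∅
  fail(14) 'bdac': from fail(13)=9 chase 'c': 9→1 ⇒ 15;  out={4}∪out(15)={4,5}
  fail(12) 'dabda': from fail(11)=3 chase 'a': 3 ⇒ 13;  out={3}∪out(13)={0,3}

Run:
pos 0 'b': at 2
pos 1 'd': at 3
pos 2 'a': at 13  → match P0@[2:2]
pos 3 'c': at 14  → match P4@[0:3],P5@[2:3]
pos 4 'a': at 1 ·f  → match P0@[4:4]
pos 5 'd': at 5 ·f
pos 6 'd': at 6
pos 7 'b': at 7
pos 8 'd': at 8  → match P2@[5:8]
pos 9 'd': at 4 ·f  → match P1@[7:9]
pos 10 'a': at 9 ·f  → match P0@[10:10]
pos 11 'b': at 10
pos 12 'd': at 11
pos 13 'a': at 12  → match P0@[13:13],P3@[9:13]
pos 14 'd': at 5 ·f
pos 15 'a': at 9  → match P0@[15:15]
pos 16 'b': at 10
pos 17 'd': at 11
pos 18 'a': at 12  → match P0@[18:18],P3@[14:18]
pos 19 'b': at 10 ·f
pos 20 'd': at 11
pos 21 'a': at 12  → match P0@[21:21],P3@[17:21]
pos 22 'c': at 14 ·f  → match P4@[19:22],P5@[21:22]
pos 23 'b': at 2 ·f
pos 24 'd': at 3
pos 25 'a': at 13  → match P0@[25:25]
pos 26 'c': at 14  → match P4@[23:26],P5@[25:26]
pos 27 'd': at 5 ·f
pos 28 'a': at 9  → match P0@[28:28]
pos 29 'd': at 5 ·f
pos 30 'a': at 9  → match P0@[30:30]
pos 31 'a': at 1 ·f  → match P0@[31:31]
pos 32 'c': at 15  → match P5@[31:32]
pos 33 'a': at 1 ·f  → match P0@[33:33]
pos 34 'c': at 15  → match P5@[33:34]
pos 35 'b': at 2 ·f
pos 36 'd': at 3
pos 37 'a': at 13  → match P0@[37:37]
pos 38 'c': at 14  → match P4@[35:38],P5@[37:38]
pos 39 'd': at 5 ·f
pos 40 'c': at 0 ·f
pos 41 'c': at 0
pos 42 'b': at 2
pos 43 'd': at 3
pos 44 'a': at 13  → match P0@[44:44]
pos 45 'c': at 14  → match P4@[42:45],P5@[44:45]
pos 46 'd': at 5 ·f
pos 47 'd': at 6
pos 48 'b': at 7
pos 49 'd': at 8  → match P2@[46:49]
pos 50 'b': at 2 ·f
pos 51 'b': at 2 ·f
pos 52 'd': at 3
pos 53 'd': at 4  → match P1@[51:53]
pos 54 'b': at 7 ·f
pos 55 'd': at 8  → match P2@[52:55]
pos 56 'a': at 13 ·f  → match P0@[56:56]
pos 57 'c': at 14  → match P4@[54:57],P5@[56:57]
pos 58 'b': at 2 ·f
pos 59 'd': at 3
pos 60 'a': at 13  → match P0@[60:60]
pos 61 'c': at 14  → match P4@[58:61],P5@[60:61]
pos 62 'a': at 1 ·f  → match P0@[62:62]
pos 63 'd': at 5 ·f
pos 64 'c': at 0 ·f
pos 65 'a': at 1  → match P0@[65:65]
pos 66 'a': at 1 ·f  → match P0@[66:66]
pos 67 'c': at 15  → match P5@[66:67]
pos 68 'a': at 1 ·f  → match P0@[68:68]
pos 69 'a': at 1 ·f  → match P0@[69:69]
pos 70 'b': at 2 ·f
pos 71 'b': at 2 ·f
pos 72 'd': at 3
pos 73 'a': at 13  → match P0@[73:73]
pos 74 'c': at 14  → match P4@[71:74],P5@[73:74]
pos 75 'a': at 1 ·f  → match P0@[75:75]
pos 76 'b': at 2 ·f
pos 77 'b': at 2 ·f

Matches: [[2,0],[3,4],[3,5],[4,0],[8,2],[9,1],[10,0],[13,0],[13,3],[15,0],[18,0],[18,3],[21,0],[21,3],[22,4],[22,5],[25,0],[26,4],[26,5],[28,0],[30,0],[31,0],[32,5],[33,0],[34,5],[37,0],[38,4],[38,5],[44,0],[45,4],[45,5],[49,2],[53,1],[55,2],[56,0],[57,4],[57,5],[60,0],[61,4],[61,5],[62,0],[65,0],[66,0],[67,5],[68,0],[69,0],[73,0],[74,4],[74,5],[75,0]]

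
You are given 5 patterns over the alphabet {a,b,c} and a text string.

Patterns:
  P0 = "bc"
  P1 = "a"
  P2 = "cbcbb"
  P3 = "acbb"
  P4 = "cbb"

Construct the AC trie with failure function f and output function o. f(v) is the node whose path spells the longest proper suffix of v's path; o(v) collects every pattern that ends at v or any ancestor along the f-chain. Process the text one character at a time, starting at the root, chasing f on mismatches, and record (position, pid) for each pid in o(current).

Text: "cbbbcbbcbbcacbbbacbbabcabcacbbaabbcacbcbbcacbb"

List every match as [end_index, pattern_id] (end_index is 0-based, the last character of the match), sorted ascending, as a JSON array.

Construct AC machine:
Trie nodes:
  0='ε' goto a→3 b→1 c→4
  1='b' goto c→2
  2='bc' goto ·  [P0 ends]
  3='a' goto c→9  [P1 ends]
  4='c' goto b→5
  5='cb' goto b→12 c→6
  6='cbc' goto b→7
  7='cbcb' goto b→8
  8='cbcbb' goto ·  [P2 ends]
  9='ac' goto b→10
  10='acb' goto b→11
  11='acbb' goto ·  [P3 ends]
  12='cbb' goto ·  [P4 ends]

BFS fail/out derivation:
  fail(1) 'b': from fail(0)=0 chase 'b': 0 ⇒ 0;  out=∅∪out(0)=∅
  fail(3) 'a': from fail(0)=0 chase 'a': 0 ⇒ 0;  out={1}∪out(0)={1}
  fail(4) 'c': from fail(0)=0 chase 'c': 0 ⇒ 0;  out=∅∪out(0)=∅
  fail(2) 'bc': from fail(1)=0 chase 'c': 0 ⇒ 4;  out={0}∪out(4)={0}
  fail(5) 'cb': from fail(4)=0 chase 'b': 0 ⇒ 1;  out=∅∪out(1)=∅
  fail(9) 'ac': from fail(3)=0 chase 'c': 0 ⇒ 4;  out=∅∪out(4)=∅
  fail(6) 'cbc': from fail(5)=1 chase 'c': 1 ⇒ 2;  out=∅∪out(2)={0}
  fail(10) 'acb': from fail(9)=4 chase 'b': 4 ⇒ 5;  out=∅∪out(5)=∅
  fail(12) 'cbb': from fail(5)=1 chase 'b': 1→0 ⇒ 1;  out={4}∪out(1)={4}
  fail(7) 'cbcb': from fail(6)=2 chase 'b': 2→4 ⇒ 5;  out=∅∪out(5)=∅
  fail(11) 'acbb': from fail(10)=5 chase 'b': 5 ⇒ 12;  out={3}∪out(12)={3,4}
  fail(8) 'cbcbb': from fail(7)=5 chase 'b': 5 ⇒ 12;  out={2}∪out(12)={2,4}

Run:
pos 0 'c': at 4
pos 1 'b': at 5
pos 2 'b': at 12  → match P4@[0:2]
pos 3 'b': at 1 (via fail)
pos 4 'c': at 2  → match P0@[3:4]
pos 5 'b': at 5 (via fail)
pos 6 'b': at 12  → match P4@[4:6]
pos 7 'c': at 2 (via fail)  → match P0@[6:7]
pos 8 'b': at 5 (via fail)
pos 9 'b': at 12  → match P4@[7:9]
pos 10 'c': at 2 (via fail)  → match P0@[9:10]
pos 11 'a': at 3 (via fail)  → match P1@[11:11]
pos 12 'c': at 9
pos 13 'b': at 10
pos 14 'b': at 11  → match P3@[11:14],P4@[12:14]
pos 15 'b': at 1 (via fail)
pos 16 'a': at 3 (via fail)  → match P1@[16:16]
pos 17 'c': at 9
pos 18 'b': at 10
pos 19 'b': at 11  → match P3@[16:19],P4@[17:19]
pos 20 'a': at 3 (via fail)  → match P1@[20:20]
pos 21 'b': at 1 (via fail)
pos 22 'c': at 2  → match P0@[21:22]
pos 23 'a': at 3 (via fail)  → match P1@[23:23]
pos 24 'b': at 1 (via fail)
pos 25 'c': at 2  → match P0@[24:25]
pos 26 'a': at 3 (via fail)  → match P1@[26:26]
pos 27 'c': at 9
pos 28 'b': at 10
pos 29 'b': at 11  → match P3@[26:29],P4@[27:29]
pos 30 'a': at 3 (via fail)  → match P1@[30:30]
pos 31 'a': at 3 (via fail)  → match P1@[31:31]
pos 32 'b': at 1 (via fail)
pos 33 'b': at 1 (via fail)
pos 34 'c': at 2  → match P0@[33:34]
pos 35 'a': at 3 (via fail)  → match P1@[35:35]
pos 36 'c': at 9
pos 37 'b': at 10
pos 38 'c': at 6 (via fail)  → match P0@[37:38]
pos 39 'b': at 7
pos 40 'b': at 8  → match P2@[36:40],P4@[38:40]
pos 41 'c': at 2 (via fail)  → match P0@[40:41]
pos 42 'a': at 3 (via fail)  → match P1@[42:42]
pos 43 'c': at 9
pos 44 'b': at 10
pos 45 'b': at 11  → match P3@[42:45],P4@[43:45]

Result: [[2,4],[4,0],[6,4],[7,0],[9,4],[10,0],[11,1],[14,3],[14,4],[16,1],[19,3],[19,4],[20,1],[22,0],[23,1],[25,0],[26,1],[29,3],[29,4],[30,1],[31,1],[34,0],[35,1],[38,0],[40,2],[40,4],[41,0],[42,1],[45,3],[45,4]]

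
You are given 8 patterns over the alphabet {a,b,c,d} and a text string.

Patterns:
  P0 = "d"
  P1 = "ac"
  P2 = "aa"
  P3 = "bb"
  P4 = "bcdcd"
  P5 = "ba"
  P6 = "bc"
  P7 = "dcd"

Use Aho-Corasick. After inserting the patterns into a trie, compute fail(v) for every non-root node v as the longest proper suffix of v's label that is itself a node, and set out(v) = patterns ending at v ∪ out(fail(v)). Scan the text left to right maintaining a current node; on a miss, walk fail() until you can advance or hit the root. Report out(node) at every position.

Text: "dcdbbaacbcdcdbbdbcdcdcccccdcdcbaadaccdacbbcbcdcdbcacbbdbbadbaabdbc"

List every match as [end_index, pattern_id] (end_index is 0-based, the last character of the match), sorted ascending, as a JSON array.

Build automaton:
Trie nodes:
  0='ε' goto a→2 b→5 d→1
  1='d' goto c→12  ←P0
  2='a' goto a→4 c→3
  3='ac' goto ·  ←P1
  4='aa' goto ·  ←P2
  5='b' goto a→11 b→6 c→7
  6='bb' goto ·  ←P3
  7='bc' goto d→8  ←P6
  8='bcd' goto c→9
  9='bcdc' goto d→10
  10='bcdcd' goto ·  ←P4
  11='ba' goto ·  ←P5
  12='dc' goto d→13
  13='dcd' goto ·  ←P7

BFS fail/out derivation:
  fail(1) 'd': from fail(0)=0 chase 'd': 0 ⇒ 0;  out={0}∪out(0)={0}
  fail(2) 'a': from fail(0)=0 chase 'a': 0 ⇒ 0;  out=∅∪out(0)=∅
  fail(5) 'b': from fail(0)=0 chase 'b': 0 ⇒ 0;  out=∅∪out(0)=∅
  fail(3) 'ac': from fail(2)=0 chase 'c': 0 ⇒ 0;  out={1}∪out(0)={1}
  fail(4) 'aa': from fail(2)=0 chase 'a': 0 ⇒ 2;  out={2}∪out(2)={2}
  fail(6) 'bb': from fail(5)=0 chase 'b': 0 ⇒ 5;  out={3}∪out(5)={3}
  fail(7) 'bc': from fail(5)=0 chase 'c': 0 ⇒ 0;  out={6}∪out(0)={6}
  fail(11) 'ba': from fail(5)=0 chase 'a': 0 ⇒ 2;  out={5}∪out(2)={5}
  fail(12) 'dc': from fail(1)=0 chase 'c': 0 ⇒ 0;  out=∅∪out(0)=∅
  fail(8) 'bcd': from fail(7)=0 chase 'd': 0 ⇒ 1;  out=∅∪out(1)={0}
  fail(13) 'dcd': from fail(12)=0 chase 'd': 0 ⇒ 1;  out={7}∪out(1)={0,7}
  fail(9) 'bcdc': from fail(8)=1 chase 'c': 1 ⇒ 12;  out=∅∪out(12)=∅
  fail(10) 'bcdcd': from fail(9)=12 chase 'd': 12 ⇒ 13;  out={4}∪out(13)={0,4,7}

Scan:
pos 0 'd': at 1  ** P0@[0:0]
pos 1 'c': at 12
pos 2 'd': at 13  ** P0@[2:2],P7@[0:2]
pos 3 'b': at 5 (fail-walked)
pos 4 'b': at 6  ** P3@[3:4]
pos 5 'a': at 11 (fail-walked)  ** P5@[4:5]
pos 6 'a': at 4 (fail-walked)  ** P2@[5:6]
pos 7 'c': at 3 (fail-walked)  ** P1@[6:7]
pos 8 'b': at 5 (fail-walked)
pos 9 'c': at 7  ** P6@[8:9]
pos 10 'd': at 8  ** P0@[10:10]
pos 11 'c': at 9
pos 12 'd': at 10  ** P0@[12:12],P4@[8:12],P7@[10:12]
pos 13 'b': at 5 (fail-walked)
pos 14 'b': at 6  ** P3@[13:14]
pos 15 'd': at 1 (fail-walked)  ** P0@[15:15]
pos 16 'b': at 5 (fail-walked)
pos 17 'c': at 7  ** P6@[16:17]
pos 18 'd': at 8  ** P0@[18:18]
pos 19 'c': at 9
pos 20 'd': at 10  ** P0@[20:20],P4@[16:20],P7@[18:20]
pos 21 'c': at 12 (fail-walked)
pos 22 'c': at 0 (fail-walked)
pos 23 'c': at 0
pos 24 'c': at 0
pos 25 'c': at 0
pos 26 'd': at 1  ** P0@[26:26]
pos 27 'c': at 12
pos 28 'd': at 13  ** P0@[28:28],P7@[26:28]
pos 29 'c': at 12 (fail-walked)
pos 30 'b': at 5 (fail-walked)
pos 31 'a': at 11  ** P5@[30:31]
pos 32 'a': at 4 (fail-walked)  ** P2@[31:32]
pos 33 'd': at 1 (fail-walked)  ** P0@[33:33]
pos 34 'a': at 2 (fail-walked)
pos 35 'c': at 3  ** P1@[34:35]
pos 36 'c': at 0 (fail-walked)
pos 37 'd': at 1  ** P0@[37:37]
pos 38 'a': at 2 (fail-walked)
pos 39 'c': at 3  ** P1@[38:39]
pos 40 'b': at 5 (fail-walked)
pos 41 'b': at 6  ** P3@[40:41]
pos 42 'c': at 7 (fail-walked)  ** P6@[41:42]
pos 43 'b': at 5 (fail-walked)
pos 44 'c': at 7  ** P6@[43:44]
pos 45 'd': at 8  ** P0@[45:45]
pos 46 'c': at 9
pos 47 'd': at 10  ** P0@[47:47],P4@[43:47],P7@[45:47]
pos 48 'b': at 5 (fail-walked)
pos 49 'c': at 7  ** P6@[48:49]
pos 50 'a': at 2 (fail-walked)
pos 51 'c': at 3  ** P1@[50:51]
pos 52 'b': at 5 (fail-walked)
pos 53 'b': at 6  ** P3@[52:53]
pos 54 'd': at 1 (fail-walked)  ** P0@[54:54]
pos 55 'b': at 5 (fail-walked)
pos 56 'b': at 6  ** P3@[55:56]
pos 57 'a': at 11 (fail-walked)  ** P5@[56:57]
pos 58 'd': at 1 (fail-walked)  ** P0@[58:58]
pos 59 'b': at 5 (fail-walked)
pos 60 'a': at 11  ** P5@[59:60]
pos 61 'a': at 4 (fail-walked)  ** P2@[60:61]
pos 62 'b': at 5 (fail-walked)
pos 63 'd': at 1 (fail-walked)  ** P0@[63:63]
pos 64 'b': at 5 (fail-walked)
pos 65 'c': at 7  ** P6@[64:65]

Result: [[0,0],[2,0],[2,7],[4,3],[5,5],[6,2],[7,1],[9,6],[10,0],[12,0],[12,4],[12,7],[14,3],[15,0],[17,6],[18,0],[20,0],[20,4],[20,7],[26,0],[28,0],[28,7],[31,5],[32,2],[33,0],[35,1],[37,0],[39,1],[41,3],[42,6],[44,6],[45,0],[47,0],[47,4],[47,7],[49,6],[51,1],[53,3],[54,0],[56,3],[57,5],[58,0],[60,5],[61,2],[63,0],[65,6]]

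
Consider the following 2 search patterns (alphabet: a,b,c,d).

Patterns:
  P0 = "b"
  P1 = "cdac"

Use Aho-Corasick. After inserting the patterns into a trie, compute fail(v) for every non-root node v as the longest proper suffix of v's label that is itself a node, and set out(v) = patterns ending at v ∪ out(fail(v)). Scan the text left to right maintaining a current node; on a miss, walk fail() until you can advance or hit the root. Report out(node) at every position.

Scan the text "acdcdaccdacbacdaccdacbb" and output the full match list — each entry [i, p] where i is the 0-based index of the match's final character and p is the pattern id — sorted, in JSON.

Build:
Trie nodes:
  n0 'ε': b→1 c→2
  n1 'b': ·  [P0 ends]
  n2 'c': d→3
  n3 'cd': a→4
  n4 'cda': c→5
  n5 'cdac': ·  [P1 ends]

Failure links (BFS by depth):
  fail(1) 'b': from fail(0)=0 chase 'b': 0 ⇒ 0;  out={0}∪out(0)={0}
  fail(2) 'c': from fail(0)=0 chase 'c': 0 ⇒ 0;  out=∅∪out(0)=∅
  fail(3) 'cd': from fail(2)=0 chase 'd': 0 ⇒ 0;  out=∅∪out(0)=∅
  fail(4) 'cda': from fail(3)=0 chase 'a': 0 ⇒ 0;  out=∅∪out(0)=∅
  fail(5) 'cdac': from fail(4)=0 chase 'c': 0 ⇒ 2;  out={1}∪out(2)={1}

Run:
i=0 'a': node 0→0
i=1 'c': node 0→2
i=2 'd': node 2→3
i=3 'c': node 3→2 (via fail)
i=4 'd': node 2→3
i=5 'a': node 3→4
i=6 'c': node 4→5  emit P1@[3:6]
i=7 'c': node 5→2 (via fail)
i=8 'd': node 2→3
i=9 'a': node 3→4
i=10 'c': node 4→5  emit P1@[7:10]
i=11 'b': node 5→1 (via fail)  emit P0@[11:11]
i=12 'a': node 1→0 (via fail)
i=13 'c': node 0→2
i=14 'd': node 2→3
i=15 'a': node 3→4
i=16 'c': node 4→5  emit P1@[13:16]
i=17 'c': node 5→2 (via fail)
i=18 'd': node 2→3
i=19 'a': node 3→4
i=20 'c': node 4→5  emit P1@[17:20]
i=21 'b': node 5→1 (via fail)  emit P0@[21:21]
i=22 'b': node 1→1 (via fail)  emit P0@[22:22]

Result: [[6,1],[10,1],[11,0],[16,1],[20,1],[21,0],[22,0]]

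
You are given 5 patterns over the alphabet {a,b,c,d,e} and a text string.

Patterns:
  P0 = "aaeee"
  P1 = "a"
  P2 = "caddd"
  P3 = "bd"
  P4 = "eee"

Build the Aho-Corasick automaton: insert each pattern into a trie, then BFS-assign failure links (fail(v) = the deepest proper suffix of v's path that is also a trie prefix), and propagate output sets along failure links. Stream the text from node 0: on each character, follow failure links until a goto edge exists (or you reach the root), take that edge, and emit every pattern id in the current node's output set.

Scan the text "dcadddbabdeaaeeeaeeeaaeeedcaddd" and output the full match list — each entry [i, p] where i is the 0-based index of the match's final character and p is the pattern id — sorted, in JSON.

Build:
Trie nodes:
  0='ε' goto a→1 b→11 c→6 e→13
  1='a' goto a→2  [P1 ends]
  2='aa' goto e→3
  3='aae' goto e→4
  4='aaee' goto e→5
  5='aaeee' goto ·  [P0 ends]
  6='c' goto a→7
  7='ca' goto d→8
  8='cad' goto d→9
  9='cadd' goto d→10
  10='caddd' goto ·  [P2 ends]
  11='b' goto d→12
  12='bd' goto ·  [P3 ends]
  13='e' goto e→14
  14='ee' goto e→15
  15='eee' goto ·  [P4 ends]

Failure links (BFS by depth):
  n1('a'): parent n0 fail=0; on 'a' 0 → fail=0;  out {1}∪∅={1}
  n6('c'): parent n0 fail=0; on 'c' 0 → fail=0;  out ∅∪∅=∅
  n11('b'): parent n0 fail=0; on 'b' 0 → fail=0;  out ∅∪∅=∅
  n13('e'): parent n0 fail=0; on 'e' 0 → fail=0;  out ∅∪∅=∅
  n2('aa'): parent n1 fail=0; on 'a' 0 → fail=1;  out ∅∪{1}={1}
  n7('ca'): parent n6 fail=0; on 'a' 0 → fail=1;  out ∅∪{1}={1}
  n12('bd'): parent n11 fail=0; on 'd' 0 → fail=0;  out {3}∪∅={3}
  n14('ee'): parent n13 fail=0; on 'e' 0 → fail=13;  out ∅∪∅=∅
  n3('aae'): parent n2 fail=1; on 'e' 1→0 → fail=13;  out ∅∪∅=∅
  n8('cad'): parent n7 fail=1; on 'd' 1→0 → fail=0;  out ∅∪∅=∅
  n15('eee'): parent n14 fail=13; on 'e' 13 → fail=14;  out {4}∪∅={4}
  n4('aaee'): parent n3 fail=13; on 'e' 13 → fail=14;  out ∅∪∅=∅
  n9('cadd'): parent n8 fail=0; on 'd' 0 → fail=0;  out ∅∪∅=∅
  n5('aaeee'): parent n4 fail=14; on 'e' 14 → fail=15;  out {0}∪{4}={0,4}
  n10('caddd'): parent n9 fail=0; on 'd' 0 → fail=0;  out {2}∪∅={2}

Scan:
pos 0 'd': at 0
pos 1 'c': at 6
pos 2 'a': at 7  ** P1@[2:2]
pos 3 'd': at 8
pos 4 'd': at 9
pos 5 'd': at 10  ** P2@[1:5]
pos 6 'b': at 11 (fail-walked)
pos 7 'a': at 1 (fail-walked)  ** P1@[7:7]
pos 8 'b': at 11 (fail-walked)
pos 9 'd': at 12  ** P3@[8:9]
pos 10 'e': at 13 (fail-walked)
pos 11 'a': at 1 (fail-walked)  ** P1@[11:11]
pos 12 'a': at 2  ** P1@[12:12]
pos 13 'e': at 3
pos 14 'e': at 4
pos 15 'e': at 5  ** P0@[11:15],P4@[13:15]
pos 16 'a': at 1 (fail-walked)  ** P1@[16:16]
pos 17 'e': at 13 (fail-walked)
pos 18 'e': at 14
pos 19 'e': at 15  ** P4@[17:19]
pos 20 'a': at 1 (fail-walked)  ** P1@[20:20]
pos 21 'a': at 2  ** P1@[21:21]
pos 22 'e': at 3
pos 23 'e': at 4
pos 24 'e': at 5  ** P0@[20:24],P4@[22:24]
pos 25 'd': at 0 (fail-walked)
pos 26 'c': at 6
pos 27 'a': at 7  ** P1@[27:27]
pos 28 'd': at 8
pos 29 'd': at 9
pos 30 'd': at 10  ** P2@[26:30]

Result: [[2,1],[5,2],[7,1],[9,3],[11,1],[12,1],[15,0],[15,4],[16,1],[19,4],[20,1],[21,1],[24,0],[24,4],[27,1],[30,2]]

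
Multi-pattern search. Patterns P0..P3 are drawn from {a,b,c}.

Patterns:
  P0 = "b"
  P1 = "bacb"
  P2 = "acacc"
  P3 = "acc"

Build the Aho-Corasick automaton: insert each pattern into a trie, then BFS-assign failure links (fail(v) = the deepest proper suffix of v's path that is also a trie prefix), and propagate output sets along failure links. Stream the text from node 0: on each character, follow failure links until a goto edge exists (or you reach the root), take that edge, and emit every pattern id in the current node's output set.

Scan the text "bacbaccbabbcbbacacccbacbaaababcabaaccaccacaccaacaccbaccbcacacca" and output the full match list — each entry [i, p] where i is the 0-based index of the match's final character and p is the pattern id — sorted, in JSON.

Build:
Trie nodes:
  0='ε' goto a→5 b→1
  1='b' goto a→2  ←P0
  2='ba' goto c→3
  3='bac' goto b→4
  4='bacb' goto ·  ←P1
  5='a' goto c→6
  6='ac' goto a→7 c→10
  7='aca' goto c→8
  8='acac' goto c→9
  9='acacc' goto ·  ←P2
  10='acc' goto ·  ←P3

Failure links (BFS by depth):
  fail(1) 'b': from fail(0)=0 chase 'b': 0 ⇒ 0;  out={0}∪out(0)={0}
  fail(5) 'a': from fail(0)=0 chase 'a': 0 ⇒ 0;  out=∅∪out(0)=∅
  fail(2) 'ba': from fail(1)=0 chase 'a': 0 ⇒ 5;  out=∅∪out(5)=∅
  fail(6) 'ac': from fail(5)=0 chase 'c': 0 ⇒ 0;  out=∅∪out(0)=∅
  fail(3) 'bac': from fail(2)=5 chase 'c': 5 ⇒ 6;  out=∅∪out(6)=∅
  fail(7) 'aca': from fail(6)=0 chase 'a': 0 ⇒ 5;  out=∅∪out(5)=∅
  fail(10) 'acc': from fail(6)=0 chase 'c': 0 ⇒ 0;  out={3}∪out(0)={3}
  fail(4) 'bacb': from fail(3)=6 chase 'b': 6→0 ⇒ 1;  out={1}∪out(1)={0,1}
  fail(8) 'acac': from fail(7)=5 chase 'c': 5 ⇒ 6;  out=∅∪out(6)=∅
  fail(9) 'acacc': from fail(8)=6 chase 'c': 6 ⇒ 10;  out={2}∪out(10)={2,3}

Text stream:
pos 0 'b': at 1  ** P0@[0:0]
pos 1 'a': at 2
pos 2 'c': at 3
pos 3 'b': at 4  ** P0@[3:3],P1@[0:3]
pos 4 'a': at 2 ·f
pos 5 'c': at 3
pos 6 'c': at 10 ·f  ** P3@[4:6]
pos 7 'b': at 1 ·f  ** P0@[7:7]
pos 8 'a': at 2
pos 9 'b': at 1 ·f  ** P0@[9:9]
pos 10 'b': at 1 ·f  ** P0@[10:10]
pos 11 'c': at 0 ·f
pos 12 'b': at 1  ** P0@[12:12]
pos 13 'b': at 1 ·f  ** P0@[13:13]
pos 14 'a': at 2
pos 15 'c': at 3
pos 16 'a': at 7 ·f
pos 17 'c': at 8
pos 18 'c': at 9  ** P2@[14:18],P3@[16:18]
pos 19 'c': at 0 ·f
pos 20 'b': at 1  ** P0@[20:20]
pos 21 'a': at 2
pos 22 'c': at 3
pos 23 'b': at 4  ** P0@[23:23],P1@[20:23]
pos 24 'a': at 2 ·f
pos 25 'a': at 5 ·f
pos 26 'a': at 5 ·f
pos 27 'b': at 1 ·f  ** P0@[27:27]
pos 28 'a': at 2
pos 29 'b': at 1 ·f  ** P0@[29:29]
pos 30 'c': at 0 ·f
pos 31 'a': at 5
pos 32 'b': at 1 ·f  ** P0@[32:32]
pos 33 'a': at 2
pos 34 'a': at 5 ·f
pos 35 'c': at 6
pos 36 'c': at 10  ** P3@[34:36]
pos 37 'a': at 5 ·f
pos 38 'c': at 6
pos 39 'c': at 10  ** P3@[37:39]
pos 40 'a': at 5 ·f
pos 41 'c': at 6
pos 42 'a': at 7
pos 43 'c': at 8
pos 44 'c': at 9  ** P2@[40:44],P3@[42:44]
pos 45 'a': at 5 ·f
pos 46 'a': at 5 ·f
pos 47 'c': at 6
pos 48 'a': at 7
pos 49 'c': at 8
pos 50 'c': at 9  ** P2@[46:50],P3@[48:50]
pos 51 'b': at 1 ·f  ** P0@[51:51]
pos 52 'a': at 2
pos 53 'c': at 3
pos 54 'c': at 10 ·f  ** P3@[52:54]
pos 55 'b': at 1 ·f  ** P0@[55:55]
pos 56 'c': at 0 ·f
pos 57 'a': at 5
pos 58 'c': at 6
pos 59 'a': at 7
pos 60 'c': at 8
pos 61 'c': at 9  ** P2@[57:61],P3@[59:61]
pos 62 'a': at 5 ·f

All matches (sorted): [[0,0],[3,0],[3,1],[6,3],[7,0],[9,0],[10,0],[12,0],[13,0],[18,2],[18,3],[20,0],[23,0],[23,1],[27,0],[29,0],[32,0],[36,3],[39,3],[44,2],[44,3],[50,2],[50,3],[51,0],[54,3],[55,0],[61,2],[61,3]]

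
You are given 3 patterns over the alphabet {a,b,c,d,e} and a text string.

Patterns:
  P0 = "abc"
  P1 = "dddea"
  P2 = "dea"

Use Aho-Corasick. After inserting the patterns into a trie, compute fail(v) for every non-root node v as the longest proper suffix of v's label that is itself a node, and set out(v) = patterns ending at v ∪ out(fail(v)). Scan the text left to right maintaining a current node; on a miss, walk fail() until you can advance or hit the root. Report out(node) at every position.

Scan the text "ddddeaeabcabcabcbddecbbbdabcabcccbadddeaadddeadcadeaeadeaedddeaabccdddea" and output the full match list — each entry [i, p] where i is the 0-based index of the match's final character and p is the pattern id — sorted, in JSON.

Construct AC machine:
Trie (insert patterns):
  0='ε' goto a→1 d→4
  1='a' goto b→2
  2='ab' goto c→3
  3='abc' goto ·  ←P0
  4='d' goto d→5 e→9
  5='dd' goto d→6
  6='ddd' goto e→7
  7='ddde' goto a→8
  8='dddea' goto ·  ←P1
  9='de' goto a→10
  10='dea' goto ·  ←P2

Failure links (BFS by depth):
  n1('a'): parent n0 fail=0; on 'a' 0 → fail=0;  out ∅∪∅=∅
  n4('d'): parent n0 fail=0; on 'd' 0 → fail=0;  out ∅∪∅=∅
  n2('ab'): parent n1 fail=0; on 'b' 0 → fail=0;  out ∅∪∅=∅
  n5('dd'): parent n4 fail=0; on 'd' 0 → fail=4;  out ∅∪∅=∅
  n9('de'): parent n4 fail=0; on 'e' 0 → fail=0;  out ∅∪∅=∅
  n3('abc'): parent n2 fail=0; on 'c' 0 → fail=0;  out {0}∪∅={0}
  n6('ddd'): parent n5 fail=4; on 'd' 4 → fail=5;  out ∅∪∅=∅
  n10('dea'): parent n9 fail=0; on 'a' 0 → fail=1;  out {2}∪∅={2}
  n7('ddde'): parent n6 fail=5; on 'e' 5→4 → fail=9;  out ∅∪∅=∅
  n8('dddea'): parent n7 fail=9; on 'a' 9 → fail=10;  out {1}∪{2}={1,2}

Run:
pos 0 'd': at 4
pos 1 'd': at 5
pos 2 'd': at 6
pos 3 'd': at 6 (via fail)
pos 4 'e': at 7
pos 5 'a': at 8  emit P1@[1:5],P2@[3:5]
pos 6 'e': at 0 (via fail)
pos 7 'a': at 1
pos 8 'b': at 2
pos 9 'c': at 3  emit P0@[7:9]
pos 10 'a': at 1 (via fail)
pos 11 'b': at 2
pos 12 'c': at 3  emit P0@[10:12]
pos 13 'a': at 1 (via fail)
pos 14 'b': at 2
pos 15 'c': at 3  emit P0@[13:15]
pos 16 'b': at 0 (via fail)
pos 17 'd': at 4
pos 18 'd': at 5
pos 19 'e': at 9 (via fail)
pos 20 'c': at 0 (via fail)
pos 21 'b': at 0
pos 22 'b': at 0
pos 23 'b': at 0
pos 24 'd': at 4
pos 25 'a': at 1 (via fail)
pos 26 'b': at 2
pos 27 'c': at 3  emit P0@[25:27]
pos 28 'a': at 1 (via fail)
pos 29 'b': at 2
pos 30 'c': at 3  emit P0@[28:30]
pos 31 'c': at 0 (via fail)
pos 32 'c': at 0
pos 33 'b': at 0
pos 34 'a': at 1
pos 35 'd': at 4 (via fail)
pos 36 'd': at 5
pos 37 'd': at 6
pos 38 'e': at 7
pos 39 'a': at 8  emit P1@[35:39],P2@[37:39]
pos 40 'a': at 1 (via fail)
pos 41 'd': at 4 (via fail)
pos 42 'd': at 5
pos 43 'd': at 6
pos 44 'e': at 7
pos 45 'a': at 8  emit P1@[41:45],P2@[43:45]
pos 46 'd': at 4 (via fail)
pos 47 'c': at 0 (via fail)
pos 48 'a': at 1
pos 49 'd': at 4 (via fail)
pos 50 'e': at 9
pos 51 'a': at 10  emit P2@[49:51]
pos 52 'e': at 0 (via fail)
pos 53 'a': at 1
pos 54 'd': at 4 (via fail)
pos 55 'e': at 9
pos 56 'a': at 10  emit P2@[54:56]
pos 57 'e': at 0 (via fail)
pos 58 'd': at 4
pos 59 'd': at 5
pos 60 'd': at 6
pos 61 'e': at 7
pos 62 'a': at 8  emit P1@[58:62],P2@[60:62]
pos 63 'a': at 1 (via fail)
pos 64 'b': at 2
pos 65 'c': at 3  emit P0@[63:65]
pos 66 'c': at 0 (via fail)
pos 67 'd': at 4
pos 68 'd': at 5
pos 69 'd': at 6
pos 70 'e': at 7
pos 71 'a': at 8  emit P1@[67:71],P2@[69:71]

Matches: [[5,1],[5,2],[9,0],[12,0],[15,0],[27,0],[30,0],[39,1],[39,2],[45,1],[45,2],[51,2],[56,2],[62,1],[62,2],[65,0],[71,1],[71,2]]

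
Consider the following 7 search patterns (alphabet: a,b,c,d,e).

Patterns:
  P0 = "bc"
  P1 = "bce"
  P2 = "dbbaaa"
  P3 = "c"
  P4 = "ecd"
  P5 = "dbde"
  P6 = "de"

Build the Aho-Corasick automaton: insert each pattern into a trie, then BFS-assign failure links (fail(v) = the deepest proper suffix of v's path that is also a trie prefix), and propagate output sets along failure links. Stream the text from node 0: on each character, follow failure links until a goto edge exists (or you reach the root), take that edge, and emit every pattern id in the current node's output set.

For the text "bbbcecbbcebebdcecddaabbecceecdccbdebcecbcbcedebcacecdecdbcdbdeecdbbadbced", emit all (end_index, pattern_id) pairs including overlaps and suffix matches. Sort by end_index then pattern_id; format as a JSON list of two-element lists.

Construct AC machine:
Trie nodes:
  n0 'ε': b→1 c→10 d→4 e→11
  n1 'b': c→2
  n2 'bc': e→3  [P0 ends]
  n3 'bce': ·  [P1 ends]
  n4 'd': b→5 e→16
  n5 'db': b→6 d→14
  n6 'dbb': a→7
  n7 'dbba': a→8
  n8 'dbbaa': a→9
  n9 'dbbaaa': ·  [P2 ends]
  n10 'c': ·  [P3 ends]
  n11 'e': c→12
  n12 'ec': d→13
  n13 'ecd': ·  [P4 ends]
  n14 'dbd': e→15
  n15 'dbde': ·  [P5 ends]
  n16 'de': ·  [P6 ends]

BFS fail/out derivation:
  fail(1) 'b': from fail(0)=0 chase 'b': 0 ⇒ 0;  out=∅∪out(0)=∅
  fail(4) 'd': from fail(0)=0 chase 'd': 0 ⇒ 0;  out=∅∪out(0)=∅
  fail(10) 'c': from fail(0)=0 chase 'c': 0 ⇒ 0;  out={3}∪out(0)={3}
  fail(11) 'e': from fail(0)=0 chase 'e': 0 ⇒ 0;  out=∅∪out(0)=∅
  fail(2) 'bc': from fail(1)=0 chase 'c': 0 ⇒ 10;  out={0}∪out(10)={0,3}
  fail(5) 'db': from fail(4)=0 chase 'b': 0 ⇒ 1;  out=∅∪out(1)=∅
  fail(12) 'ec': from fail(11)=0 chase 'c': 0 ⇒ 10;  out=∅∪out(10)={3}
  fail(16) 'de': from fail(4)=0 chase 'e': 0 ⇒ 11;  out={6}∪out(11)={6}
  fail(3) 'bce': from fail(2)=10 chase 'e': 10→0 ⇒ 11;  out={1}∪out(11)={1}
  fail(6) 'dbb': from fail(5)=1 chase 'b': 1→0 ⇒ 1;  out=∅∪out(1)=∅
  fail(13) 'ecd': from fail(12)=10 chase 'd': 10→0 ⇒ 4;  out={4}∪out(4)={4}
  fail(14) 'dbd': from fail(5)=1 chase 'd': 1→0 ⇒ 4;  out=∅∪out(4)=∅
  fail(7) 'dbba': from fail(6)=1 chase 'a': 1→0 ⇒ 0;  out=∅∪out(0)=∅
  fail(15) 'dbde': from fail(14)=4 chase 'e': 4 ⇒ 16;  out={5}∪out(16)={5,6}
  fail(8) 'dbbaa': from fail(7)=0 chase 'a': 0 ⇒ 0;  out=∅∪out(0)=∅
  fail(9) 'dbbaaa': from fail(8)=0 chase 'a': 0 ⇒ 0;  out={2}∪out(0)={2}

Scan:
pos 0 'b': at 1
pos 1 'b': at 1 ·f
pos 2 'b': at 1 ·f
pos 3 'c': at 2  ** P0@[2:3],P3@[3:3]
pos 4 'e': at 3  ** P1@[2:4]
pos 5 'c': at 12 ·f  ** P3@[5:5]
pos 6 'b': at 1 ·f
pos 7 'b': at 1 ·f
pos 8 'c': at 2  ** P0@[7:8],P3@[8:8]
pos 9 'e': at 3  ** P1@[7:9]
pos 10 'b': at 1 ·f
pos 11 'e': at 11 ·f
pos 12 'b': at 1 ·f
pos 13 'd': at 4 ·f
pos 14 'c': at 10 ·f  ** P3@[14:14]
pos 15 'e': at 11 ·f
pos 16 'c': at 12  ** P3@[16:16]
pos 17 'd': at 13  ** P4@[15:17]
pos 18 'd': at 4 ·f
pos 19 'a': at 0 ·f
pos 20 'a': at 0
pos 21 'b': at 1
pos 22 'b': at 1 ·f
pos 23 'e': at 11 ·f
pos 24 'c': at 12  ** P3@[24:24]
pos 25 'c': at 10 ·f  ** P3@[25:25]
pos 26 'e': at 11 ·f
pos 27 'e': at 11 ·f
pos 28 'c': at 12  ** P3@[28:28]
pos 29 'd': at 13  ** P4@[27:29]
pos 30 'c': at 10 ·f  ** P3@[30:30]
pos 31 'c': at 10 ·f  ** P3@[31:31]
pos 32 'b': at 1 ·f
pos 33 'd': at 4 ·f
pos 34 'e': at 16  ** P6@[33:34]
pos 35 'b': at 1 ·f
pos 36 'c': at 2  ** P0@[35:36],P3@[36:36]
pos 37 'e': at 3  ** P1@[35:37]
pos 38 'c': at 12 ·f  ** P3@[38:38]
pos 39 'b': at 1 ·f
pos 40 'c': at 2  ** P0@[39:40],P3@[40:40]
pos 41 'b': at 1 ·f
pos 42 'c': at 2  ** P0@[41:42],P3@[42:42]
pos 43 'e': at 3  ** P1@[41:43]
pos 44 'd': at 4 ·f
pos 45 'e': at 16  ** P6@[44:45]
pos 46 'b': at 1 ·f
pos 47 'c': at 2  ** P0@[46:47],P3@[47:47]
pos 48 'a': at 0 ·f
pos 49 'c': at 10  ** P3@[49:49]
pos 50 'e': at 11 ·f
pos 51 'c': at 12  ** P3@[51:51]
pos 52 'd': at 13  ** P4@[50:52]
pos 53 'e': at 16 ·f  ** P6@[52:53]
pos 54 'c': at 12 ·f  ** P3@[54:54]
pos 55 'd': at 13  ** P4@[53:55]
pos 56 'b': at 5 ·f
pos 57 'c': at 2 ·f  ** P0@[56:57],P3@[57:57]
pos 58 'd': at 4 ·f
pos 59 'b': at 5
pos 60 'd': at 14
pos 61 'e': at 15  ** P5@[58:61],P6@[60:61]
pos 62 'e': at 11 ·f
pos 63 'c': at 12  ** P3@[63:63]
pos 64 'd': at 13  ** P4@[62:64]
pos 65 'b': at 5 ·f
pos 66 'b': at 6
pos 67 'a': at 7
pos 68 'd': at 4 ·f
pos 69 'b': at 5
pos 70 'c': at 2 ·f  ** P0@[69:70],P3@[70:70]
pos 71 'e': at 3  ** P1@[69:71]
pos 72 'd': at 4 ·f

All matches (sorted): [[3,0],[3,3],[4,1],[5,3],[8,0],[8,3],[9,1],[14,3],[16,3],[17,4],[24,3],[25,3],[28,3],[29,4],[30,3],[31,3],[34,6],[36,0],[36,3],[37,1],[38,3],[40,0],[40,3],[42,0],[42,3],[43,1],[45,6],[47,0],[47,3],[49,3],[51,3],[52,4],[53,6],[54,3],[55,4],[57,0],[57,3],[61,5],[61,6],[63,3],[64,4],[70,0],[70,3],[71,1]]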